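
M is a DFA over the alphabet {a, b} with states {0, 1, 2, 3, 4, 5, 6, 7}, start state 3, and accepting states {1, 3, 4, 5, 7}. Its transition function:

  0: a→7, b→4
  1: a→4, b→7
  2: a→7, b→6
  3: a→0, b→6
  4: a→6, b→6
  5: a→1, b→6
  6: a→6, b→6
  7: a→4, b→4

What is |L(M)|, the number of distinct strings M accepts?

The useful subgraph on states {0, 3, 4, 7} is acyclic, so L(M) is finite; the longest accepting path visits 4 useful states, giving maximum string length 3.
Counting accepting paths from 3 by length: 1 of length 0, 2 of length 2, 2 of length 3. Total 5.

5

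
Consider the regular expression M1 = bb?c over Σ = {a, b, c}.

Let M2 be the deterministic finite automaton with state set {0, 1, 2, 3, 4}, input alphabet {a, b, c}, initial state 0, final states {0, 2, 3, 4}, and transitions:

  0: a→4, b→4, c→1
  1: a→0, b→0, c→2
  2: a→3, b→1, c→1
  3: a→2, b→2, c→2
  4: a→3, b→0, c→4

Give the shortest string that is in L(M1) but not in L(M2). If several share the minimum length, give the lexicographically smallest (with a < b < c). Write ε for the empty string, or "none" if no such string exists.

bbc

The string bbc is accepted by M1 but not by M2.
No shorter string lies in the difference, and bbc is the lexicographically first length-3 string in L(M1) \ L(M2).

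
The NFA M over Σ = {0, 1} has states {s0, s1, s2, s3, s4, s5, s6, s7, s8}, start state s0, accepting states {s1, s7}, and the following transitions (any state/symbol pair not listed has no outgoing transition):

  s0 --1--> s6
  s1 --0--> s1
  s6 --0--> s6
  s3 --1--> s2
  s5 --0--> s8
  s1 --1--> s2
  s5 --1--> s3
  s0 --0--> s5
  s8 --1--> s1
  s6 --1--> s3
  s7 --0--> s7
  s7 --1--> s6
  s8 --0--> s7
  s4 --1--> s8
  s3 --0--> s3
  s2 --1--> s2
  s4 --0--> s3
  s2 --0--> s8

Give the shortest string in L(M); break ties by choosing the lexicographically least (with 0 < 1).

A breadth-first search from s0 reaches an accepting state first via the path s0 → s5 → s8 → s7 on input 000.
No string of length < 3 is accepted (BFS exhausts all shorter strings without reaching an accepting state), and 000 is the lexicographically least accepting string of length 3.

000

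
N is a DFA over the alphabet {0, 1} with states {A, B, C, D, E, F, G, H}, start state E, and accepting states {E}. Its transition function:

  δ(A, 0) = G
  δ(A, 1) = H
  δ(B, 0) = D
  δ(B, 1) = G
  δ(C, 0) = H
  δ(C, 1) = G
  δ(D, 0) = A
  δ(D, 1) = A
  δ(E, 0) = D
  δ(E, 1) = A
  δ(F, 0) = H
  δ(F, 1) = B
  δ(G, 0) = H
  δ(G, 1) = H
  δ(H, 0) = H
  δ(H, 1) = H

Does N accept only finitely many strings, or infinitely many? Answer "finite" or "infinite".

finite

The useful states (reachable from E and able to reach an accepting state) are {E}.
Restricted to these states the transition graph has no cycle, so every accepting path has bounded length and L is finite.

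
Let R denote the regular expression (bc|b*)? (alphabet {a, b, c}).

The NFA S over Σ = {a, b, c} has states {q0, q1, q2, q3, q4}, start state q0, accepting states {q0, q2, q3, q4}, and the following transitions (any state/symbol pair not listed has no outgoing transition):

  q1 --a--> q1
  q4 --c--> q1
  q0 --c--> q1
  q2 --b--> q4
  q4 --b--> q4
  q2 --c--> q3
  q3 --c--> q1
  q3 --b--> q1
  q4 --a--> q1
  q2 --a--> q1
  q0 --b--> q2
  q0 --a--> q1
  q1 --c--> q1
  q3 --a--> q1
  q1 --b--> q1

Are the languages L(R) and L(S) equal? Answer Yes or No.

Converting the expression R to a DFA (subset construction, then merging equivalent states) gives the minimal DFA with states {r0, r1, r2, r3, r4}, start state r0, accepting states {r0, r2, r3, r4} and transitions r0: a→r1, b→r2, c→r1; r1: a→r1, b→r1, c→r1; r2: a→r1, b→r3, c→r4; r3: a→r1, b→r3, c→r1; r4: a→r1, b→r1, c→r1.
Exploring the product automaton R × S from the start pair (r0, q0), following both machines on each input symbol, reaches 5 state pairs: (r0, q0), (r1, q1), (r2, q2), (r3, q4), (r4, q3).
R accepts in {r0, r2, r3, r4} and S accepts in {q0, q2, q3, q4}. In every reachable pair the two components are either both accepting — (r0, q0), (r2, q2), (r3, q4), (r4, q3) — or both non-accepting, so no string is accepted by exactly one of the machines: L(R) \ L(S) and L(S) \ L(R) are both empty.
Hence every string is accepted by R iff it is accepted by S, and the two languages coincide.

Yes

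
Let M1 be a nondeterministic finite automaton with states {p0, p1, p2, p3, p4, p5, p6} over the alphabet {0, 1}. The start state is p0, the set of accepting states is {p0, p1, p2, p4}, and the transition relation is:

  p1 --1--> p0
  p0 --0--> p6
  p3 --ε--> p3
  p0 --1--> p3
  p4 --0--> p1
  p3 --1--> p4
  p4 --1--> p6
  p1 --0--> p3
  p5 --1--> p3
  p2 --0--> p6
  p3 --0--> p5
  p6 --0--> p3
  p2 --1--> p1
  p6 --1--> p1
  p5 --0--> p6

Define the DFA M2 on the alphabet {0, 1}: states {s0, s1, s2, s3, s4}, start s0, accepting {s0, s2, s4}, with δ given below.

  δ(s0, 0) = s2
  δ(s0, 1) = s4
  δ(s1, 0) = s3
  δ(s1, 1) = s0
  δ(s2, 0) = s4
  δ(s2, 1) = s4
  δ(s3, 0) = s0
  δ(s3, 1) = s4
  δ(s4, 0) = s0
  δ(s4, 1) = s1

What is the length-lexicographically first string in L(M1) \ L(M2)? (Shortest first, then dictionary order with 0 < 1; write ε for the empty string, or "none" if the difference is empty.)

11

The string 11 is accepted by M1 but not by M2.
No shorter string lies in the difference, and 11 is the lexicographically first length-2 string in L(M1) \ L(M2).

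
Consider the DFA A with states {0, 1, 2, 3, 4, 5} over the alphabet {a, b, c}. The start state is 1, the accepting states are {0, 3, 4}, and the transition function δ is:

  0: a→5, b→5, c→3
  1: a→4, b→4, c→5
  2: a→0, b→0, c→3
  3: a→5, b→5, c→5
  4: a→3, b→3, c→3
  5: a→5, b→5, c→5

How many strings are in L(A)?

The useful subgraph on states {1, 3, 4} is acyclic, so L(A) is finite; the longest accepting path visits 3 useful states, giving maximum string length 2.
Counting accepting paths from 1 by length: 2 of length 1, 6 of length 2. Total 8.

8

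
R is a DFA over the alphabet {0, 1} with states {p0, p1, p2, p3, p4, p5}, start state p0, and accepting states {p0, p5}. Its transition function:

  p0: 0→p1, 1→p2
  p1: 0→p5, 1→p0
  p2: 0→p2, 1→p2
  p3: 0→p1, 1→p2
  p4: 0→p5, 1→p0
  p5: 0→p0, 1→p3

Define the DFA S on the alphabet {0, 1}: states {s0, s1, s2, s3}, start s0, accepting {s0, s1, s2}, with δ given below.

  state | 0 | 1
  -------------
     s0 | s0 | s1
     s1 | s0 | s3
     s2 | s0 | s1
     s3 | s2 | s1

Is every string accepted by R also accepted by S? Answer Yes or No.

Yes

Exploring the product automaton R × S from the start pair (p0, s0), following both machines on each input symbol, reaches 9 state pairs: (p0, s0), (p1, s0), (p2, s1), (p5, s0), (p0, s1), (p2, s0), (p2, s3), (p3, s1), (p2, s2).
R accepts in {p0, p5} and S accepts in {s0, s1, s2}. The reachable pairs whose R-component is accepting are (p0, s0), (p5, s0), (p0, s1); in each of them the S-component is accepting too, so the product for L(R) \ L(S) (R-component accepting, S-component rejecting) has no reachable accepting pair and the difference is empty.
Hence every string in L(R) is also in L(S).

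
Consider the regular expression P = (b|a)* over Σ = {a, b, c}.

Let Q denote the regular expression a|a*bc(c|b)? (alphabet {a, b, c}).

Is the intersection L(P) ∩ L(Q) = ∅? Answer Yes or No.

No

The string a is accepted by both P and Q.
Hence L(P) ∩ L(Q) ≠ ∅.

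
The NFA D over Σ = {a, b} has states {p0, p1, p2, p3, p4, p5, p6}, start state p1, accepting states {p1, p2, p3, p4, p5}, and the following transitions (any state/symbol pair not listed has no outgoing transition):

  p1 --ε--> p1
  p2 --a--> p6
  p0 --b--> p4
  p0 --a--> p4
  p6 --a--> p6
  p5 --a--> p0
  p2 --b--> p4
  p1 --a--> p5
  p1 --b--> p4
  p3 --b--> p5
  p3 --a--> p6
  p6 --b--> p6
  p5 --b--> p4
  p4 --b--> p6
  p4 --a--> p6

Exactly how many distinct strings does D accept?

The useful subgraph on states {p0, p1, p4, p5} is acyclic, so L(D) is finite; the longest accepting path visits 4 useful states, giving maximum string length 3.
Counting accepting paths from p1 by length: 1 of length 0, 2 of length 1, 1 of length 2, 2 of length 3. Total 6.

6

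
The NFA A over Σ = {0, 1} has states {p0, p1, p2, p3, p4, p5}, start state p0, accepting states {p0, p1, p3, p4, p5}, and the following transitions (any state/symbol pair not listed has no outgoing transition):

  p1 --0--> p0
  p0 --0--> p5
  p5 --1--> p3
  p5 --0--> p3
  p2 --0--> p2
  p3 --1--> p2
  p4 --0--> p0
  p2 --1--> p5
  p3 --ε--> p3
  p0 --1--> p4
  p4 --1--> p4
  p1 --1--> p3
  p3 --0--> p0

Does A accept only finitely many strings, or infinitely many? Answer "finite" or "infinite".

infinite

State p0 is reachable from the start and can reach an accepting state, and it lies on the cycle p0 → p4 → p0.
Traversing that cycle any number of times yields accepted strings of unbounded length, so the language is infinite.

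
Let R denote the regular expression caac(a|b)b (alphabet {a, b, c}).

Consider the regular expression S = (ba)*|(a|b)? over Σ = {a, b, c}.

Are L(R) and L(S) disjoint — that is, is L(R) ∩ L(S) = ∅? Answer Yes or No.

Yes

Converting the expression R to a DFA (subset construction, then merging equivalent states) gives the minimal DFA with states {r0, r1, r2, r3, r4, r5, r6, r7}, start state r0, accepting states {r7} and transitions r0: a→r1, b→r1, c→r2; r1: a→r1, b→r1, c→r1; r2: a→r3, b→r1, c→r1; r3: a→r4, b→r1, c→r1; r4: a→r1, b→r1, c→r5; r5: a→r6, b→r6, c→r1; r6: a→r1, b→r7, c→r1; r7: a→r1, b→r1, c→r1.
Converting the expression S to a DFA (subset construction, then merging equivalent states) gives the minimal DFA with states {s0, s1, s2, s3, s4, s5}, start state s0, accepting states {s0, s1, s2, s4} and transitions s0: a→s1, b→s2, c→s3; s1: a→s3, b→s3, c→s3; s2: a→s4, b→s3, c→s3; s3: a→s3, b→s3, c→s3; s4: a→s3, b→s5, c→s3; s5: a→s4, b→s3, c→s3.
Exploring the product automaton R × S from the start pair (r0, s0), following both machines on each input symbol, reaches 12 state pairs: (r0, s0), (r1, s1), (r1, s2), (r2, s3), (r1, s3), (r1, s4), (r3, s3), (r1, s5), (r4, s3), (r5, s3), (r6, s3), (r7, s3).
R accepts in {r7} and S accepts in {s0, s1, s2, s4}; no reachable pair has both components accepting, so no string drives both machines to acceptance simultaneously and L(R) ∩ L(S) = ∅.
So no string is accepted by both, and the intersection is empty.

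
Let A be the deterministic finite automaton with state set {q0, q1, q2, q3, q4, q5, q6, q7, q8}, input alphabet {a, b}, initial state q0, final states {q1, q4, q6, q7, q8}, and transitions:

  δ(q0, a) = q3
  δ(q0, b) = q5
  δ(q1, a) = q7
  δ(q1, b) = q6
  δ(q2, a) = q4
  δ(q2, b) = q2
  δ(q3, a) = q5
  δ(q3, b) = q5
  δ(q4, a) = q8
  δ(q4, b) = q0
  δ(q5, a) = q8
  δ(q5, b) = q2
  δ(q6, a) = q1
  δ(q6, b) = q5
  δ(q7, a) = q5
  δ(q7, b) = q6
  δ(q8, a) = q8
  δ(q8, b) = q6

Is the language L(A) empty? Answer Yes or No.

No

The string ba is accepted: the run q0 → q5 → q8 ends in the accepting state q8.
Since at least one string is accepted, L(A) is not empty.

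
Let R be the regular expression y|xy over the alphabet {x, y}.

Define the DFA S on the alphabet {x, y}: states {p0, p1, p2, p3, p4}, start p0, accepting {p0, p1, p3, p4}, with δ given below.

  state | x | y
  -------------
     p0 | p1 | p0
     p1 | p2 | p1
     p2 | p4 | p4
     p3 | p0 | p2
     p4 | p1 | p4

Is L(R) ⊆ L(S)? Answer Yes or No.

Yes

Converting the expression R to a DFA (subset construction, then merging equivalent states) gives the minimal DFA with states {r0, r1, r2, r3}, start state r0, accepting states {r2} and transitions r0: x→r1, y→r2; r1: x→r3, y→r2; r2: x→r3, y→r3; r3: x→r3, y→r3.
Exploring the product automaton R × S from the start pair (r0, p0), following both machines on each input symbol, reaches 8 state pairs: (r0, p0), (r1, p1), (r2, p0), (r3, p2), (r2, p1), (r3, p1), (r3, p0), (r3, p4).
R accepts in {r2} and S accepts in {p0, p1, p3, p4}. The reachable pairs whose R-component is accepting are (r2, p0), (r2, p1); in each of them the S-component is accepting too, so the product for L(R) \ L(S) (R-component accepting, S-component rejecting) has no reachable accepting pair and the difference is empty.
Hence every string in L(R) is also in L(S).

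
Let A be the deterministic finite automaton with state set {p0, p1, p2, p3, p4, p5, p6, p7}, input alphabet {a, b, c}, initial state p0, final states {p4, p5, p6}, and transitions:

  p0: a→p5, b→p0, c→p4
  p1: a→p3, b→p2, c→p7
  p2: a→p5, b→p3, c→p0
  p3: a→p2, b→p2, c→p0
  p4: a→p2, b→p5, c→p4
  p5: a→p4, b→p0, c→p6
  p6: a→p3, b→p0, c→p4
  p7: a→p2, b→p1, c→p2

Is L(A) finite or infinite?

State p0 is reachable from the start and can reach an accepting state, and it lies on the cycle p0 → p0.
Traversing that cycle any number of times yields accepted strings of unbounded length, so the language is infinite.

infinite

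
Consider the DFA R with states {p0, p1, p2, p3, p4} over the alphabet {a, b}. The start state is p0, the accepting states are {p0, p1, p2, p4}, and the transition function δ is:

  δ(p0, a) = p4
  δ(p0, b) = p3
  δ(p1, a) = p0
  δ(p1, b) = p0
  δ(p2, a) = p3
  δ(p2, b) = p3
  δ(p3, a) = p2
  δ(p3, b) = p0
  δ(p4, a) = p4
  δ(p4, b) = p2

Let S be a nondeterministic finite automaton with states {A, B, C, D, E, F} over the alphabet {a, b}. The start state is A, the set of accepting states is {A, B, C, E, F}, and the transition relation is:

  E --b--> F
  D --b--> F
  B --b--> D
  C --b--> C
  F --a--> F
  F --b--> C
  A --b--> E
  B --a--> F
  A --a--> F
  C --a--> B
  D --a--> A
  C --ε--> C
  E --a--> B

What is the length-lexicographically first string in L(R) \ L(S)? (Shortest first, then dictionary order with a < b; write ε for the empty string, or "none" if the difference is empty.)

The string abab is accepted by R but not by S.
No shorter string lies in the difference, and abab is the lexicographically first length-4 string in L(R) \ L(S).

abab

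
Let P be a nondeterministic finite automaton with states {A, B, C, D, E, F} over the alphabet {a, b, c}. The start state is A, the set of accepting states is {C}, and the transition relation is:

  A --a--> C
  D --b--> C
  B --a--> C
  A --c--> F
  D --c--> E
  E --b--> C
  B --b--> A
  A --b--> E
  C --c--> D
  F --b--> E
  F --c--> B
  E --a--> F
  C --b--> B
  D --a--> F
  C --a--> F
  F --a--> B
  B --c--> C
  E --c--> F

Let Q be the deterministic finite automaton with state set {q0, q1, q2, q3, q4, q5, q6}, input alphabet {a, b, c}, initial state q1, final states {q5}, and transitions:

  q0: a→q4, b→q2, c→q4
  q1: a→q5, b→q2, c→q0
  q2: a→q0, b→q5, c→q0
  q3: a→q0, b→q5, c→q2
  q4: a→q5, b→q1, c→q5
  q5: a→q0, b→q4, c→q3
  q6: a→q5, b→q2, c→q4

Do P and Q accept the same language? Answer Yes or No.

Yes

Exploring the product automaton P × Q from the start pair (A, q1), following both machines on each input symbol, reaches 6 state pairs: (A, q1), (C, q5), (E, q2), (F, q0), (B, q4), (D, q3).
P accepts in {C} and Q accepts in {q5}. In every reachable pair the two components are either both accepting — (C, q5) — or both non-accepting, so no string is accepted by exactly one of the machines: L(P) \ L(Q) and L(Q) \ L(P) are both empty.
Hence every string is accepted by P iff it is accepted by Q, and the two languages coincide.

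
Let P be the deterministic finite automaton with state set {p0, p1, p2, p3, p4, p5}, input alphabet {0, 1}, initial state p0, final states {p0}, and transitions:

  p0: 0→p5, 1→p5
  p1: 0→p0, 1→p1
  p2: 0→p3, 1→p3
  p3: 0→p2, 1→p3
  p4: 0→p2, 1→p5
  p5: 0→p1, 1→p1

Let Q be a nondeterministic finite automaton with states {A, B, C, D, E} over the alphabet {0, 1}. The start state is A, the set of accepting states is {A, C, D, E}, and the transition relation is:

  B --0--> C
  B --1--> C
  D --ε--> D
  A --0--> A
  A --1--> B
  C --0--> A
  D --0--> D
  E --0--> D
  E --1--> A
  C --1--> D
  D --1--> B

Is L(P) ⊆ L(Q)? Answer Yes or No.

Exploring the product automaton P × Q from the start pair (p0, A), following both machines on each input symbol, reaches 10 state pairs: (p0, A), (p5, A), (p5, B), (p1, A), (p1, B), (p1, C), (p0, C), (p1, D), (p5, D), (p0, D).
P accepts in {p0} and Q accepts in {A, C, D, E}. The reachable pairs whose P-component is accepting are (p0, A), (p0, C), (p0, D); in each of them the Q-component is accepting too, so the product for L(P) \ L(Q) (P-component accepting, Q-component rejecting) has no reachable accepting pair and the difference is empty.
Hence every string in L(P) is also in L(Q).

Yes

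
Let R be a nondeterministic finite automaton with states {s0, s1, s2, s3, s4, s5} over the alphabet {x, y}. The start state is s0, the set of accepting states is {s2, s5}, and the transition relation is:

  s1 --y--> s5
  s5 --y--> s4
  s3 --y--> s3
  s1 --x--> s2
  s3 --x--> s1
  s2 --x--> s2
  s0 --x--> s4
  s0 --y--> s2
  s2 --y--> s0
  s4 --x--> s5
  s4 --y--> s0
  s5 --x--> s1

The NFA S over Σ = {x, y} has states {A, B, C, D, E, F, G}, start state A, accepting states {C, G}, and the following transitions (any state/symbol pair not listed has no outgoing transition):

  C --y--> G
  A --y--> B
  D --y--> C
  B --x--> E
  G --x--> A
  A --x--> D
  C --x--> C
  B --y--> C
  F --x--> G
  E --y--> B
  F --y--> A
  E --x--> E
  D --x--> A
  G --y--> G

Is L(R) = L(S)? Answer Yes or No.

No

The string y is accepted by R but rejected by S.
So L(R) ≠ L(S).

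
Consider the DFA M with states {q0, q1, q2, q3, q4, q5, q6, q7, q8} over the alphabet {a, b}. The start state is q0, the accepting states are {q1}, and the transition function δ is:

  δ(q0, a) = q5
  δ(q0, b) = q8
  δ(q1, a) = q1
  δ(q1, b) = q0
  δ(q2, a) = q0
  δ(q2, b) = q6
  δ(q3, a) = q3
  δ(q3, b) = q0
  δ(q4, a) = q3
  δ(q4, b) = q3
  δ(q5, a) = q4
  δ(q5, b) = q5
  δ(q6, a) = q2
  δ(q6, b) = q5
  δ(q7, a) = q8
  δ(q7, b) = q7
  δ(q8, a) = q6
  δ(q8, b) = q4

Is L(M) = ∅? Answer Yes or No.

The states reachable from the start state are {q0, q2, q3, q4, q5, q6, q8}.
None of the accepting states {q1} is reachable, so no string is accepted and L(M) = ∅.

Yes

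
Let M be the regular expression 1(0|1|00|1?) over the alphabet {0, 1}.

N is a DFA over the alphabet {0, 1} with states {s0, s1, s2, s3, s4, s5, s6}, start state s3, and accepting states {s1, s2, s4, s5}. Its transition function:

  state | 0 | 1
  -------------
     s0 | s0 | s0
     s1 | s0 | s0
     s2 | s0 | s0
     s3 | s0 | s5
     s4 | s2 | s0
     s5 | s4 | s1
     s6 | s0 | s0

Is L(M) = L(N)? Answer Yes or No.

Converting the expression M to a DFA (subset construction, then merging equivalent states) gives the minimal DFA with states {m0, m1, m2, m3, m4}, start state m0, accepting states {m2, m3, m4} and transitions m0: 0→m1, 1→m2; m1: 0→m1, 1→m1; m2: 0→m3, 1→m4; m3: 0→m4, 1→m1; m4: 0→m1, 1→m1.
Exploring the product automaton M × N from the start pair (m0, s3), following both machines on each input symbol, reaches 6 state pairs: (m0, s3), (m1, s0), (m2, s5), (m3, s4), (m4, s1), (m4, s2).
M accepts in {m2, m3, m4} and N accepts in {s1, s2, s4, s5}. In every reachable pair the two components are either both accepting — (m2, s5), (m3, s4), (m4, s1), (m4, s2) — or both non-accepting, so no string is accepted by exactly one of the machines: L(M) \ L(N) and L(N) \ L(M) are both empty.
Hence every string is accepted by M iff it is accepted by N, and the two languages coincide.

Yes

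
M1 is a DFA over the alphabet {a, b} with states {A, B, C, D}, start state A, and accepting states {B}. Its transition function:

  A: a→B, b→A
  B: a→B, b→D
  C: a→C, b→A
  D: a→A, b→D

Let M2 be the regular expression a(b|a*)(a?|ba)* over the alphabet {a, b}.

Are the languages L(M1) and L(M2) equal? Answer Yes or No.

The string ba is accepted by M1 but rejected by M2.
So L(M1) ≠ L(M2).

No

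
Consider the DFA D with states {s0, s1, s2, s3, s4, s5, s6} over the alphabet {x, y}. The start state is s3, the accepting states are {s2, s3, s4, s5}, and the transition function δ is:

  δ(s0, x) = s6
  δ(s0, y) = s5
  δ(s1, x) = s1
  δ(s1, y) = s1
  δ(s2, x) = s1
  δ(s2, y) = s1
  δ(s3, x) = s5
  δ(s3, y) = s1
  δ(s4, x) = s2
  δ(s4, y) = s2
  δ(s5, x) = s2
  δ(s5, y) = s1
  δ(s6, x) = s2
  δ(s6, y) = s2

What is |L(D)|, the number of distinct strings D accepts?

The useful subgraph on states {s2, s3, s5} is acyclic, so L(D) is finite; the longest accepting path visits 3 useful states, giving maximum string length 2.
Counting accepting paths from s3 by length: 1 of length 0, 1 of length 1, 1 of length 2. Total 3.

3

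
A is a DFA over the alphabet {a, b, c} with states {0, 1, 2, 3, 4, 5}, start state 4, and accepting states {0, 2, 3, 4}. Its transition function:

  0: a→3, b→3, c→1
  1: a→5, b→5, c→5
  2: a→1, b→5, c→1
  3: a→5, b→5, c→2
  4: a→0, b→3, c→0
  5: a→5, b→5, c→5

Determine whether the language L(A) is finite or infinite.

The useful states (reachable from 4 and able to reach an accepting state) are {0, 2, 3, 4}.
Restricted to these states the transition graph has no cycle, so every accepting path has bounded length and L is finite.

finite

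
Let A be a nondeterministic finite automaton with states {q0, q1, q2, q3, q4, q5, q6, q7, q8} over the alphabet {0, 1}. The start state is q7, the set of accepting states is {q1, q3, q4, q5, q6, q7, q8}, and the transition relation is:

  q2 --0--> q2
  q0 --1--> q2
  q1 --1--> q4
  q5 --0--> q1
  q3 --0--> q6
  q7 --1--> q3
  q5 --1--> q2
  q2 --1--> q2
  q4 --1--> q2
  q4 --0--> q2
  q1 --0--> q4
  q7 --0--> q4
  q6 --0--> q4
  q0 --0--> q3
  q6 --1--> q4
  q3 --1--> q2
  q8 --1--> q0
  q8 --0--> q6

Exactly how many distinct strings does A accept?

6

The useful subgraph on states {q3, q4, q6, q7} is acyclic, so L(A) is finite; the longest accepting path visits 4 useful states, giving maximum string length 3.
Counting accepting paths from q7 by length: 1 of length 0, 2 of length 1, 1 of length 2, 2 of length 3. Total 6.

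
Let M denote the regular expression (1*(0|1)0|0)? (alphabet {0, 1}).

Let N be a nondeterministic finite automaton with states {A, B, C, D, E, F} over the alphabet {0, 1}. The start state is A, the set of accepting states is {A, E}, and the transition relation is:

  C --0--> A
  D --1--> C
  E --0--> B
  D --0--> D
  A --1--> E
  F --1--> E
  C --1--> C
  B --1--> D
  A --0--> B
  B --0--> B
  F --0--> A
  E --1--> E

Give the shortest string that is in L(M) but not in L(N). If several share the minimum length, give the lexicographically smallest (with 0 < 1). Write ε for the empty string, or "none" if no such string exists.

0

The string 0 is accepted by M but not by N.
No shorter string lies in the difference, and 0 is the lexicographically first length-1 string in L(M) \ L(N).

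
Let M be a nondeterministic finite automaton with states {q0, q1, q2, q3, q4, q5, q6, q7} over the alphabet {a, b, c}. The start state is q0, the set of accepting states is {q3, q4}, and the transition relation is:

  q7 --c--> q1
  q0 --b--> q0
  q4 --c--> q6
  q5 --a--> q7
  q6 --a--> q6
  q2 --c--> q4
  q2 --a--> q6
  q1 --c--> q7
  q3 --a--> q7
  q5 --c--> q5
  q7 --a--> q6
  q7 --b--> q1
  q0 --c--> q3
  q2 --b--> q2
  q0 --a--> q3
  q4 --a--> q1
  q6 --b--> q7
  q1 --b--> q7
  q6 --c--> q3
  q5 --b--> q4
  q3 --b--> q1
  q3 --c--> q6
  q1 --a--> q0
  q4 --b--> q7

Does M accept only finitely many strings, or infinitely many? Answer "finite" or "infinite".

State q0 is reachable from the start and can reach an accepting state, and it lies on the cycle q0 → q0.
Traversing that cycle any number of times yields accepted strings of unbounded length, so the language is infinite.

infinite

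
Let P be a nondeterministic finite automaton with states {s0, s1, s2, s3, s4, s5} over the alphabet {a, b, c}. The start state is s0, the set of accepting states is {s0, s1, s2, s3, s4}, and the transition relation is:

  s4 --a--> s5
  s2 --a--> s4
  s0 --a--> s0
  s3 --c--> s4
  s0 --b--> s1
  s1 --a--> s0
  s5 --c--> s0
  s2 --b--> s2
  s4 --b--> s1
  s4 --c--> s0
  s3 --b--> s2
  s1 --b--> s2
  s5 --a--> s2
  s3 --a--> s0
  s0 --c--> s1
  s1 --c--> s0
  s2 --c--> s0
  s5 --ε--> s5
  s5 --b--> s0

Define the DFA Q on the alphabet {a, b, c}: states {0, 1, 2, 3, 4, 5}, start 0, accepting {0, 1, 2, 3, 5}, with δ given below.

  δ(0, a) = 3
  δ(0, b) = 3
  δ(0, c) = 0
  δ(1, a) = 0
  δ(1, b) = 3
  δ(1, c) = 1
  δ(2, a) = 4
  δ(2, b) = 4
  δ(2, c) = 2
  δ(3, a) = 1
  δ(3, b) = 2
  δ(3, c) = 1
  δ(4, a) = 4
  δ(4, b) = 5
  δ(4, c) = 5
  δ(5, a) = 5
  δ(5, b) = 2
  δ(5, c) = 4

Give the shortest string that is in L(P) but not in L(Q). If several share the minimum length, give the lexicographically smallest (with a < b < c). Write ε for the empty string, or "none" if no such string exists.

aba

The string aba is accepted by P but not by Q.
No shorter string lies in the difference, and aba is the lexicographically first length-3 string in L(P) \ L(Q).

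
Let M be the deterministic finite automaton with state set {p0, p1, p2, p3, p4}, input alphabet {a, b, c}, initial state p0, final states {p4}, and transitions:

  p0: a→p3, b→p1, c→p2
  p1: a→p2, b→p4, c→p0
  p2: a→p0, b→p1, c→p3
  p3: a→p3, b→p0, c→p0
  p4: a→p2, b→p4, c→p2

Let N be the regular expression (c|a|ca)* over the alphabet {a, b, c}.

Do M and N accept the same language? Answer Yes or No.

The string bb is accepted by M but rejected by N.
So L(M) ≠ L(N).

No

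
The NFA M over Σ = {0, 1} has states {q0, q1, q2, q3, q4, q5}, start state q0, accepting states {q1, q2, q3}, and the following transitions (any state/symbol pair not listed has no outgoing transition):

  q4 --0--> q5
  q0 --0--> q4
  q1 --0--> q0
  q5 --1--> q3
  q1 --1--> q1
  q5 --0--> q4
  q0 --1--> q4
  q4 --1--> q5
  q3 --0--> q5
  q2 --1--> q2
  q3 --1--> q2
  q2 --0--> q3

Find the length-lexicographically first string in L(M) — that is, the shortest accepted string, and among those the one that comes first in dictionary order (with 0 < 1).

A breadth-first search from q0 reaches an accepting state first via the path q0 → q4 → q5 → q3 on input 001.
No string of length < 3 is accepted (BFS exhausts all shorter strings without reaching an accepting state), and 001 is the lexicographically least accepting string of length 3.

001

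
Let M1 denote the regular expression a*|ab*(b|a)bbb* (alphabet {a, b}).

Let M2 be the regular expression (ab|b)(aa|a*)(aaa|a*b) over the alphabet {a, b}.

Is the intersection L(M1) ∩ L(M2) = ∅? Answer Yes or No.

Yes

Converting the expression M1 to a DFA (subset construction, then merging equivalent states) gives the minimal DFA with states {r0, r1, r2, r3, r4, r5, r6, r7, r8, r9, r10}, start state r0, accepting states {r0, r1, r3, r5, r9, r10} and transitions r0: a→r1, b→r2; r1: a→r3, b→r4; r2: a→r2, b→r2; r3: a→r5, b→r6; r4: a→r7, b→r8; r5: a→r5, b→r2; r6: a→r2, b→r9; r7: a→r2, b→r6; r8: a→r7, b→r10; r9: a→r2, b→r9; r10: a→r7, b→r10.
Converting the expression M2 to a DFA (subset construction, then merging equivalent states) gives the minimal DFA with states {t0, t1, t2, t3, t4, t5, t6, t7}, start state t0, accepting states {t5, t7} and transitions t0: a→t1, b→t2; t1: a→t3, b→t2; t2: a→t4, b→t5; t3: a→t3, b→t3; t4: a→t6, b→t5; t5: a→t3, b→t3; t6: a→t7, b→t5; t7: a→t7, b→t5.
Exploring the product automaton M1 × M2 from the start pair (r0, t0), following both machines on each input symbol, reaches 18 state pairs: (r0, t0), (r1, t1), (r2, t2), (r3, t3), (r4, t2), (r2, t4), (r2, t5), (r5, t3), (r6, t3), (r7, t4), (r8, t5), (r2, t6), (r2, t3), (r9, t3), (r6, t5), (r7, t3), (r10, t3), (r2, t7).
M1 accepts in {r0, r1, r3, r5, r9, r10} and M2 accepts in {t5, t7}; no reachable pair has both components accepting, so no string drives both machines to acceptance simultaneously and L(M1) ∩ L(M2) = ∅.
So no string is accepted by both, and the intersection is empty.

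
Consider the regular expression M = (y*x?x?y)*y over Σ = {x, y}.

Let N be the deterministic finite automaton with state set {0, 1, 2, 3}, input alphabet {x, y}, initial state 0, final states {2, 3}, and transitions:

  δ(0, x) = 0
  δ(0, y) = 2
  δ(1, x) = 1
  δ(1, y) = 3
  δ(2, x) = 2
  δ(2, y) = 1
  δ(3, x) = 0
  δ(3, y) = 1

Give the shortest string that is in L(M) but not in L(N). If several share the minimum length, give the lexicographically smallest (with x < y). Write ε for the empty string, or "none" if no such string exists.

yy

The string yy is accepted by M but not by N.
No shorter string lies in the difference, and yy is the lexicographically first length-2 string in L(M) \ L(N).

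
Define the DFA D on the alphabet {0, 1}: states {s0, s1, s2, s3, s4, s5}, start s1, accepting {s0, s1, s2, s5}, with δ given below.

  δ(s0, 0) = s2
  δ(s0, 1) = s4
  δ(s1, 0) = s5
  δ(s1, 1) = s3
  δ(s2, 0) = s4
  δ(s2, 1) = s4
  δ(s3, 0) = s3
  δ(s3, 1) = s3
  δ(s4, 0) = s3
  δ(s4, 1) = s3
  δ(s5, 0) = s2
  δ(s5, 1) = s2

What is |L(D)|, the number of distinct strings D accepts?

4

The useful subgraph on states {s1, s2, s5} is acyclic, so L(D) is finite; the longest accepting path visits 3 useful states, giving maximum string length 2.
Counting accepting paths from s1 by length: 1 of length 0, 1 of length 1, 2 of length 2. Total 4.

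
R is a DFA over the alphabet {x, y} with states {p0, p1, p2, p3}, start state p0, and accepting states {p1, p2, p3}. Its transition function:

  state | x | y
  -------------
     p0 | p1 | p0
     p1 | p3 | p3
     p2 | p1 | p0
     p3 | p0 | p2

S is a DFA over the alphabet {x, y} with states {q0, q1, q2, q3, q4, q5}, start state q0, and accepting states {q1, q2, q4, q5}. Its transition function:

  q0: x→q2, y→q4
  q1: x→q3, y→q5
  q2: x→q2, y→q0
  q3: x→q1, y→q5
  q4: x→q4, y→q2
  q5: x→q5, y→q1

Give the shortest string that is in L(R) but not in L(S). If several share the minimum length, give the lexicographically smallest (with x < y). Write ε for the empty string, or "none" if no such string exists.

The string xy is accepted by R but not by S.
No shorter string lies in the difference, and xy is the lexicographically first length-2 string in L(R) \ L(S).

xy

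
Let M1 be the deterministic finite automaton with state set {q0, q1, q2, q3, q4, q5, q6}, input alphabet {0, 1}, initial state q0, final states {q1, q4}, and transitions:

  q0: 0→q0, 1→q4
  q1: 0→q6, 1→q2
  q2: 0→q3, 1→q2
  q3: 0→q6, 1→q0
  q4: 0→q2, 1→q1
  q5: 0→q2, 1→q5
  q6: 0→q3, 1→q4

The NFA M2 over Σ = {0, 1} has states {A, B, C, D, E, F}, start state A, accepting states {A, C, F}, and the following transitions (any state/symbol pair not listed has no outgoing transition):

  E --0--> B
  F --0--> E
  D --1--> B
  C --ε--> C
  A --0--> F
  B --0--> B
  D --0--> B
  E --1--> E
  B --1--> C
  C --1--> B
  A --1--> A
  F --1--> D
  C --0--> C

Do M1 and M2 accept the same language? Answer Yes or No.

No

The string 01 is accepted by M1 but rejected by M2.
So L(M1) ≠ L(M2).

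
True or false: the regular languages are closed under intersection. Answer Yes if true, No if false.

Yes

Run DFAs for L₁ and L₂ in parallel: the product automaton with state set Q₁ × Q₂, start (q₁, q₂) and accepting set F₁ × F₂ recognises L₁ ∩ L₂.
So the regular languages are closed under intersection.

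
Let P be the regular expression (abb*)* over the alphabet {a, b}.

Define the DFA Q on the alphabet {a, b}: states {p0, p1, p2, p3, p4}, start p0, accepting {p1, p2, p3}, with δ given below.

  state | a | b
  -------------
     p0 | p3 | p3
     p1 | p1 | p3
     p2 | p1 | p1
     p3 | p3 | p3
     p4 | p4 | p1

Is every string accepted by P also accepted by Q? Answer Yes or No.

The empty string ε is in L(P) but not in L(Q).
So L(P) ⊄ L(Q).

No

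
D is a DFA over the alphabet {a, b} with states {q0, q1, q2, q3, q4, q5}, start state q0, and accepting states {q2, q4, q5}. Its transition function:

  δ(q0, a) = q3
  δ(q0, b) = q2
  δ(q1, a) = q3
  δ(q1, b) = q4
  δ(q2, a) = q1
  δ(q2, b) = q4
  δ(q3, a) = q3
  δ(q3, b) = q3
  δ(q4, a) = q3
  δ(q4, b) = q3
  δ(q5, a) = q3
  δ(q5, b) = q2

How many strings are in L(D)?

The useful subgraph on states {q0, q1, q2, q4} is acyclic, so L(D) is finite; the longest accepting path visits 4 useful states, giving maximum string length 3.
Counting accepting paths from q0 by length: 1 of length 1, 1 of length 2, 1 of length 3. Total 3.

3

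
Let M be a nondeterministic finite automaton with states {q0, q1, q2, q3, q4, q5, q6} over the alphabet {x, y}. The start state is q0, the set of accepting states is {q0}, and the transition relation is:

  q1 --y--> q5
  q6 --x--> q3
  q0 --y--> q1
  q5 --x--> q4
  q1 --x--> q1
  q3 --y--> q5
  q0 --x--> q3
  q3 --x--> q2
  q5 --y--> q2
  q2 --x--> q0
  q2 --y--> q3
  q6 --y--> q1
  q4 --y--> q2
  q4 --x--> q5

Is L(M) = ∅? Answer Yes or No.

No

The empty string ε is accepted: the run q0 ends in the accepting state q0.
Since at least one string is accepted, L(M) is not empty.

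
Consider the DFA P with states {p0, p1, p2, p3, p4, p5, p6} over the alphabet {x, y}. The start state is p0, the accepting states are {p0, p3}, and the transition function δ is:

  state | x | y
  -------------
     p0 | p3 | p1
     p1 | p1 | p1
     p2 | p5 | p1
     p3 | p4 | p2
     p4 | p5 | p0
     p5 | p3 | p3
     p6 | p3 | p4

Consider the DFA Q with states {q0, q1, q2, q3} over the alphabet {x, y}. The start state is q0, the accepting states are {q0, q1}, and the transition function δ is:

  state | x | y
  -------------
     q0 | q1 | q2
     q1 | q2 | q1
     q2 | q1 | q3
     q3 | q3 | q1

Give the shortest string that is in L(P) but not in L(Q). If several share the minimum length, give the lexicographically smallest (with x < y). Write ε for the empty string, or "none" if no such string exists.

The string xxy is accepted by P but not by Q.
No shorter string lies in the difference, and xxy is the lexicographically first length-3 string in L(P) \ L(Q).

xxy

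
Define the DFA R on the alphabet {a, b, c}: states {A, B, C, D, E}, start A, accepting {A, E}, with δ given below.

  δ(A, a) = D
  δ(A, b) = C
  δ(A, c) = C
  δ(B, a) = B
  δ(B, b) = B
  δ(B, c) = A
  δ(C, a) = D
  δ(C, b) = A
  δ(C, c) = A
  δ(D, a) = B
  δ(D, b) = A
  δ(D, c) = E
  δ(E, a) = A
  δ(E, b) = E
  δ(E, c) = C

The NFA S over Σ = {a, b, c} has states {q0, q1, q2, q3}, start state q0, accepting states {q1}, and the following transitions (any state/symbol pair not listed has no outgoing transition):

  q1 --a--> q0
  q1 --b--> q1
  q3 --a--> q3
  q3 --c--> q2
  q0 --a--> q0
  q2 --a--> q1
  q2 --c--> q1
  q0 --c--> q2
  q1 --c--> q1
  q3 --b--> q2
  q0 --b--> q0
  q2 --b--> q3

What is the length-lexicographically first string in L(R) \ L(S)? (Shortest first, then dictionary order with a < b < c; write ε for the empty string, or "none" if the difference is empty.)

The empty string ε is accepted by R but not by S.
Since ε is the unique shortest string, it is the required witness.

ε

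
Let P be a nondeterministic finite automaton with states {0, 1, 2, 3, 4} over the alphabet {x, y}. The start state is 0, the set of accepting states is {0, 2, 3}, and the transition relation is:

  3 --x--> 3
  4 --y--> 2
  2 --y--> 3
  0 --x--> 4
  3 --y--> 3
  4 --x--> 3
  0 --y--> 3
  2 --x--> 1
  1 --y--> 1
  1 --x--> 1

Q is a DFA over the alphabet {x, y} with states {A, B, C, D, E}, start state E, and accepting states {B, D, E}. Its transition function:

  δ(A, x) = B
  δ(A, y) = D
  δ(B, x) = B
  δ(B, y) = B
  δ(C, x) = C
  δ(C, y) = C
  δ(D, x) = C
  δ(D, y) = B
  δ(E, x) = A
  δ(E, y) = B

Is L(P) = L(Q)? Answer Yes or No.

Yes

Exploring the product automaton P × Q from the start pair (0, E), following both machines on each input symbol, reaches 5 state pairs: (0, E), (4, A), (3, B), (2, D), (1, C).
P accepts in {0, 2, 3} and Q accepts in {B, D, E}. In every reachable pair the two components are either both accepting — (0, E), (3, B), (2, D) — or both non-accepting, so no string is accepted by exactly one of the machines: L(P) \ L(Q) and L(Q) \ L(P) are both empty.
Hence every string is accepted by P iff it is accepted by Q, and the two languages coincide.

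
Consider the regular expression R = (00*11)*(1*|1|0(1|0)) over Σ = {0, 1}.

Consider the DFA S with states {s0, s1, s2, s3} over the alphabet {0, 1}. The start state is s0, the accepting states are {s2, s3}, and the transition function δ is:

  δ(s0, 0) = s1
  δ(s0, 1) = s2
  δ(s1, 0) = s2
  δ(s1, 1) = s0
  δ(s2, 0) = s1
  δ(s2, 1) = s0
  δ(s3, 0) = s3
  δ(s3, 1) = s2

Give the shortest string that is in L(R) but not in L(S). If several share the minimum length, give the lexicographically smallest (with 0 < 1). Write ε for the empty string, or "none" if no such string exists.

The empty string ε is accepted by R but not by S.
Since ε is the unique shortest string, it is the required witness.

ε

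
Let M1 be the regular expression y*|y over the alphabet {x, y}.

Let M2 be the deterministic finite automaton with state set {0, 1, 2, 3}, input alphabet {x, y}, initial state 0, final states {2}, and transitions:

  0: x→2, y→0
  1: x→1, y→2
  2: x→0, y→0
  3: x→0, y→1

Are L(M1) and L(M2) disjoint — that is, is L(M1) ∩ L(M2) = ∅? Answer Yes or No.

Converting the expression M1 to a DFA (subset construction, then merging equivalent states) gives the minimal DFA with states {r0, r1}, start state r0, accepting states {r0} and transitions r0: x→r1, y→r0; r1: x→r1, y→r1.
Exploring the product automaton M1 × M2 from the start pair (r0, 0), following both machines on each input symbol, reaches 3 state pairs: (r0, 0), (r1, 2), (r1, 0).
M1 accepts in {r0} and M2 accepts in {2}; no reachable pair has both components accepting, so no string drives both machines to acceptance simultaneously and L(M1) ∩ L(M2) = ∅.
So no string is accepted by both, and the intersection is empty.

Yes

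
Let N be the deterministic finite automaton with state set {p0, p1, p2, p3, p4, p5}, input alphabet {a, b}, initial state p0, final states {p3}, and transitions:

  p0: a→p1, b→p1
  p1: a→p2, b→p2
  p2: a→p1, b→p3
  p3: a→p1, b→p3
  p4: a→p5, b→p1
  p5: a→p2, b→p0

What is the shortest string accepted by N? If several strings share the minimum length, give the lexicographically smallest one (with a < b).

A breadth-first search from p0 reaches an accepting state first via the path p0 → p1 → p2 → p3 on input aab.
No string of length < 3 is accepted (BFS exhausts all shorter strings without reaching an accepting state), and aab is the lexicographically least accepting string of length 3.

aab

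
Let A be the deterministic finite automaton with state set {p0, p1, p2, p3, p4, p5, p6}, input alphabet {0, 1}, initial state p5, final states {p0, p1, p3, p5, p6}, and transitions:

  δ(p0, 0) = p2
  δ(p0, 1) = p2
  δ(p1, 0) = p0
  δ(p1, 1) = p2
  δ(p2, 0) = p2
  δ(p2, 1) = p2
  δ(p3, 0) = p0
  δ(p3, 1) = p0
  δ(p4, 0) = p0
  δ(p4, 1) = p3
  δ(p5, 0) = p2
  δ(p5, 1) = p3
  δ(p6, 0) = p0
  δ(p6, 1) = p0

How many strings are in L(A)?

The useful subgraph on states {p0, p3, p5} is acyclic, so L(A) is finite; the longest accepting path visits 3 useful states, giving maximum string length 2.
Counting accepting paths from p5 by length: 1 of length 0, 1 of length 1, 2 of length 2. Total 4.

4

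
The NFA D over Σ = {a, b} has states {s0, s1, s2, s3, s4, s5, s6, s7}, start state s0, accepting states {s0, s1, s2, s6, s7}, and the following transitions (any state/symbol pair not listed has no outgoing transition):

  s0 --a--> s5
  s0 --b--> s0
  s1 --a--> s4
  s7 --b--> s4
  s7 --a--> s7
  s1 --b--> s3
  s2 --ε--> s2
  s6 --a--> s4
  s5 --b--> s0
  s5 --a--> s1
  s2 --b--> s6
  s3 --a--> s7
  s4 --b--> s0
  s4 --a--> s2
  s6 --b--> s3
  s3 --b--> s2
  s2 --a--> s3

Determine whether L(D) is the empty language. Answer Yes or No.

The empty string ε is accepted: the run s0 ends in the accepting state s0.
Since at least one string is accepted, L(D) is not empty.

No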